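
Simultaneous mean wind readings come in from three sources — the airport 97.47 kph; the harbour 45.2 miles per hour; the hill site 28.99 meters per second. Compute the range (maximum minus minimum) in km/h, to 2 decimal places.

31.62 km/h

the harbour: 45.2 mph = 72.7423 km/h.
the hill site: 28.99 m/s = 104.3640 km/h.
Spread: 104.3640 − 72.7423 = 31.62 km/h.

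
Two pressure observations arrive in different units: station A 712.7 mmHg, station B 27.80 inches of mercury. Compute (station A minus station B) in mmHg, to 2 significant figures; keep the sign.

6.6 mmHg

station B: 27.80 inHg = 706.120 mmHg.
Difference: 712.700 − 706.120 = 6.6 mmHg.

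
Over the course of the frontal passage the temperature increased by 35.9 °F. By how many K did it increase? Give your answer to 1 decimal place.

19.9 K

Converting a difference, only the 9/5 scale factor applies: ΔK = 35.9 × 0.5556 = 19.9 K.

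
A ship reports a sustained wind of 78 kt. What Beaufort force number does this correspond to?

Beaufort force 12

78 kt lies in the Beaufort 12 band (hurricane force, ≥64 kt).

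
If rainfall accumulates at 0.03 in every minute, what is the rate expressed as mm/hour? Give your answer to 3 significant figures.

45.7 mm/hour

0.03 in/minute × 25.4 mm/in × 60 minute/hour = 45.7 mm/hour.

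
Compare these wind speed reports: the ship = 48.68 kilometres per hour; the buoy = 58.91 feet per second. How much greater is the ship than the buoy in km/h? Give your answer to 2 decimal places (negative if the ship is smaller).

-15.96 km/h

the buoy: 58.91 ft/s = 64.6408 km/h.
Difference: 48.6800 − 64.6408 = -15.96 km/h.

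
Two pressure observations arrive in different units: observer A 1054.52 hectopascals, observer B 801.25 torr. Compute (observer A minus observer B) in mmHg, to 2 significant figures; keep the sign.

-10 mmHg

observer A: 1054.52 hPa = 790.95 mmHg.
Difference: 790.95 − 801.25 = -10 mmHg.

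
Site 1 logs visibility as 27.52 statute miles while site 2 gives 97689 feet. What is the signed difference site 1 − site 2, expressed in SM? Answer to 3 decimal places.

9.018 SM

site 2: 97689 ft = 18.50170 SM.
Difference: 27.52000 − 18.50170 = 9.018 SM.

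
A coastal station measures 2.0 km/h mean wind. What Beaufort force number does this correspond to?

Beaufort force 1

2.0 km/h = 0.6 m/s, which is Beaufort 1 (light air, 0.3–1.5 m/s).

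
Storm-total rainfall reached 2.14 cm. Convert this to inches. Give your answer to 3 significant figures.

0.843 in

1 cm = 0.393701 in, so 2.14 × 0.393701 = 0.843 in.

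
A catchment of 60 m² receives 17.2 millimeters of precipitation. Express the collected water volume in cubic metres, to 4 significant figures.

1 mm over 1 m² is 1 L, so volume = 17.2 × 60 = 1032 L = 1.032 m³.

1.032 cubic metres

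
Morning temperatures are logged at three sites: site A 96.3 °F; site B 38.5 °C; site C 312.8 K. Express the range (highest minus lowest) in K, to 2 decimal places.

3.93 K

site A: 96.3 °F = 35.722 °C.
site C: 312.8 K = 39.650 °C.
Spread: 39.650 − 35.722 = 3.928 °C.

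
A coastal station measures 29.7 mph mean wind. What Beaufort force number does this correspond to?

29.7 mph = 13.3 m/s, which is Beaufort 6 (strong breeze, 10.8–13.8 m/s).

Beaufort force 6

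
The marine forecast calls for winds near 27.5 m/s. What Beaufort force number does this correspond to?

Beaufort force 10

27.5 m/s lies in the Beaufort 10 band (storm, 24.5–28.4 m/s).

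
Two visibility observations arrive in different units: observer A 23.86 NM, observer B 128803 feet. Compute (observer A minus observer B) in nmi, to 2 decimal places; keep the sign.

2.66 nmi

observer B: 128803 ft = 21.1982 nmi.
Difference: 23.8600 − 21.1982 = 2.66 nmi.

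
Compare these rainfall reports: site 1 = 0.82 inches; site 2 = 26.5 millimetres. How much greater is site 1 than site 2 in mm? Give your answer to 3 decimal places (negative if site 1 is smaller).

site 1: 0.82 in = 20.82800 mm.
Difference: 20.82800 − 26.50000 = -5.672 mm.

-5.672 mm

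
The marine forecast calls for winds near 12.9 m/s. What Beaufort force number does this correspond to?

Beaufort force 6

12.9 m/s lies in the Beaufort 6 band (strong breeze, 10.8–13.8 m/s).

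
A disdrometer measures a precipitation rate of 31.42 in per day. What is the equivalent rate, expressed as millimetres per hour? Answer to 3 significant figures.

33.3 mm/hour

31.42 in/day × 25.4 mm/in × 0.0416667 day/hour = 33.3 mm/hour.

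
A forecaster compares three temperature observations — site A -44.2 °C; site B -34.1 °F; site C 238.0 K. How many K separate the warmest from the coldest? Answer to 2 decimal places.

site B: -34.1 °F = -36.722 °C.
site C: 238.0 K = -35.150 °C.
Spread: (-35.150) − (-44.200) = 9.050 °C.

9.05 K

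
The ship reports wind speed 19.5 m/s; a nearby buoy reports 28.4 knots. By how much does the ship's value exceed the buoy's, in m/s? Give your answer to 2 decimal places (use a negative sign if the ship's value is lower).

the buoy: 28.4 kt = 14.6102 m/s.
Difference: 19.5000 − 14.6102 = 4.89 m/s.

4.89 m/s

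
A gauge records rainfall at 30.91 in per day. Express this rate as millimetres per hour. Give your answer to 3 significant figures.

32.7 mm/hour

30.91 in/day × 25.4 mm/in × 0.0416667 day/hour = 32.7 mm/hour.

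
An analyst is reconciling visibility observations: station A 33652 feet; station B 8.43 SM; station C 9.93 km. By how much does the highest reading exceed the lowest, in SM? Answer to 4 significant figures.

2.260 SM

station A: 33652 ft = 6.37348 SM.
station C: 9.93 km = 6.17022 SM.
Spread: 8.43000 − 6.17022 = 2.260 SM.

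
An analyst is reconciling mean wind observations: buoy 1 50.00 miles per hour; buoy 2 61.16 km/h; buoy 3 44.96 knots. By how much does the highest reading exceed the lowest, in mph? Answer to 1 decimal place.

13.7 mph

buoy 2: 61.16 km/h = 38.003 mph.
buoy 3: 44.96 kt = 51.739 mph.
Spread: 51.739 − 38.003 = 13.7 mph.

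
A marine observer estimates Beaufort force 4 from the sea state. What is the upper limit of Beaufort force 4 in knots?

Beaufort 4 (moderate breeze) spans 11–16 knots.

16 kt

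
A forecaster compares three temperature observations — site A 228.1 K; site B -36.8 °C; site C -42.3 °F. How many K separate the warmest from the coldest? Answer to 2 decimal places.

8.25 K

site A: 228.1 K = -45.050 °C.
site C: -42.3 °F = -41.278 °C.
Spread: (-36.800) − (-45.050) = 8.250 °C.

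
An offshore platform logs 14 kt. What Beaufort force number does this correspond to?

Beaufort force 4

14 kt lies in the Beaufort 4 band (moderate breeze, 11–16 kt).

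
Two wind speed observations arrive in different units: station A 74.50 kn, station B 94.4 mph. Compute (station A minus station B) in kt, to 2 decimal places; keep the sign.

station B: 94.4 mph = 82.0314 kt.
Difference: 74.5000 − 82.0314 = -7.53 kt.

-7.53 kt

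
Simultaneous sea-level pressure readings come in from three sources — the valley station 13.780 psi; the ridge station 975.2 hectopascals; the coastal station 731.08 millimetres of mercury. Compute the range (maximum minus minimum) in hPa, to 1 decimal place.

25.1 hPa

the valley station: 13.780 psi = 950.098 hPa.
the coastal station: 731.08 mmHg = 974.693 hPa.
Spread: 975.200 − 950.098 = 25.1 hPa.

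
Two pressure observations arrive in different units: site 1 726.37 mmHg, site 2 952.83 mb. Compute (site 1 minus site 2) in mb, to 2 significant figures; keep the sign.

16 mb

site 1: 726.37 mmHg = 968.41 mb.
Difference: 968.41 − 952.83 = 16 mb.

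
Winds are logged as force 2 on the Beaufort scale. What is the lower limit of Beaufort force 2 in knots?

4 kt

Beaufort 2 (light breeze) spans 4–6 knots.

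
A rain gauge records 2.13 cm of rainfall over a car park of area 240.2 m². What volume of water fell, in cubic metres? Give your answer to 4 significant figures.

5.116 cubic metres

Depth: 2.13 cm × 10 = 21.3 mm.
1 mm over 1 m² is 1 L, so volume = 21.3 × 240.2 = 5116.26 L = 5.116 m³.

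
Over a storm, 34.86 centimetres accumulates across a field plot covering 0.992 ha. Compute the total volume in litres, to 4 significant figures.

3458000 litres

Depth: 34.86 cm × 10 = 348.6 mm.
Area: 0.992 ha = 9920 m².
1 mm over 1 m² is 1 L, so volume = 348.6 × 9920 = 3458112 L ≈ 3458000 L.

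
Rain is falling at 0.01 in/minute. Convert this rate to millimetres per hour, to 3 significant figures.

15.2 mm/hour

0.01 in/minute × 25.4 mm/in × 60 minute/hour = 15.2 mm/hour.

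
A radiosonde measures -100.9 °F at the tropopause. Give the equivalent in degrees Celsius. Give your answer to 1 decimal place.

-73.8 °C

°C = (°F − 32) × 5/9 = (-100.9 − 32) / 1.8 = -73.8 °C.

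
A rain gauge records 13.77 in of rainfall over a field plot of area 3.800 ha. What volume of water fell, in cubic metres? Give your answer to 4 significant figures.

13290 cubic metres

Depth: 13.77 in × 25.4 = 349.758 mm.
Area: 3.800 ha = 38000 m².
1 mm over 1 m² is 1 L, so volume = 349.758 × 38000 = 13290804 L = 13290 m³.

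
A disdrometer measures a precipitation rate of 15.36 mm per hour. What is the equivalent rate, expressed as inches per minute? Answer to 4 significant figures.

0.01008 in/minute

15.36 mm/hour × 0.0393701 in/mm × 0.0166667 hour/minute = 0.01008 in/minute.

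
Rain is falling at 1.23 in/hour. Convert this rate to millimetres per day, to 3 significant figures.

1.23 in/hour × 25.4 mm/in × 24 hour/day = 750 mm/day.

750 mm/day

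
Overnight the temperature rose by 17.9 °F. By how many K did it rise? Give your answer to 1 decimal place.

A change of 1 °C equals a change of 1.8 °F: ΔK = 17.9 × 0.5556 = 9.9 K.

9.9 K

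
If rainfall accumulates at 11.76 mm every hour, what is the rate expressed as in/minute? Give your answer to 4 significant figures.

0.007717 in/minute

11.76 mm/hour × 0.0393701 in/mm × 0.0166667 hour/minute = 0.007717 in/minute.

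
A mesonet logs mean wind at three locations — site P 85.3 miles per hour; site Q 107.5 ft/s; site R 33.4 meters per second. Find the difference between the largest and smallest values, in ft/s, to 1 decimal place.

17.6 ft/s

site P: 85.3 mph = 125.107 ft/s.
site R: 33.4 m/s = 109.580 ft/s.
Spread: 125.107 − 107.500 = 17.6 ft/s.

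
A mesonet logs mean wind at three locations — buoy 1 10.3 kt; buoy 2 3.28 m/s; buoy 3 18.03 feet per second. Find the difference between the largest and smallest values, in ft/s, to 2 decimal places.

buoy 1: 10.3 kt = 17.3844 ft/s.
buoy 2: 3.28 m/s = 10.7612 ft/s.
Spread: 18.0300 − 10.7612 = 7.27 ft/s.

7.27 ft/s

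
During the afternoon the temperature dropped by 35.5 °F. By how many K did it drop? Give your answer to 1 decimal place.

19.7 K

A change of 1 °C equals a change of 1.8 °F: ΔK = 35.5 × 0.5556 = 19.7 K.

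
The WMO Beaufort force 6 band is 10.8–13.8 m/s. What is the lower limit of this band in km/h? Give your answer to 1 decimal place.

10.8–13.8 m/s × 3.6 = 38.9–49.7 km/h.

38.9 km/h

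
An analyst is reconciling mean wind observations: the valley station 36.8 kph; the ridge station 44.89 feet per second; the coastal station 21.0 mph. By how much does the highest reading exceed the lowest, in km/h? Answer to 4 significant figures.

15.46 km/h

the ridge station: 44.89 ft/s = 49.2569 km/h.
the coastal station: 21.0 mph = 33.7962 km/h.
Spread: 49.2569 − 33.7962 = 15.46 km/h.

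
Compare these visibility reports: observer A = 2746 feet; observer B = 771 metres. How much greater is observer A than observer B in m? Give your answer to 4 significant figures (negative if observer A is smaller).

65.98 m

observer A: 2746 ft = 836.9808 m.
Difference: 836.9808 − 771.0000 = 65.98 m.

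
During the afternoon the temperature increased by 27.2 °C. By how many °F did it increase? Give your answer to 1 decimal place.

Converting a difference, only the 9/5 scale factor applies: Δ°F = 27.2 × 1.8 = 49.0 °F.

49.0 °F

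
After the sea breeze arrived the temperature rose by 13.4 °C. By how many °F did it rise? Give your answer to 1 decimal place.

24.1 °F

Converting a difference, only the 9/5 scale factor applies: Δ°F = 13.4 × 1.8 = 24.1 °F.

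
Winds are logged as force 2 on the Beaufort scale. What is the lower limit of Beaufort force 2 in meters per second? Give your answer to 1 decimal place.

1.6 m/s

Beaufort 2 (light breeze) spans 1.6–3.3 m/s.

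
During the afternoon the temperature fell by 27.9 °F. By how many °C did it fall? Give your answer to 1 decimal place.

A change of 1 °C equals a change of 1.8 °F: Δ°C = 27.9 × 0.5556 = 15.5 °C.

15.5 °C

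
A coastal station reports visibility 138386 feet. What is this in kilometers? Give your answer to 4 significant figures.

42.18 km

1 ft = 0.0003048 km, so 138386 × 0.0003048 = 42.18 km.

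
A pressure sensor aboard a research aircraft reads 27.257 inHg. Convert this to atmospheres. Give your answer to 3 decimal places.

1 inHg = 0.0334211 atm, so 27.257 × 0.0334211 = 0.911 atm.

0.911 atm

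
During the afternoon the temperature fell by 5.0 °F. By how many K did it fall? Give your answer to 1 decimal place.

2.8 K

A change of 1 °C equals a change of 1.8 °F: ΔK = 5.0 × 0.5556 = 2.8 K.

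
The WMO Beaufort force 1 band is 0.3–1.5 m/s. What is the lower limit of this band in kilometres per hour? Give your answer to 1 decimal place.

0.3–1.5 m/s × 3.6 = 1.1–5.4 km/h.

1.1 km/h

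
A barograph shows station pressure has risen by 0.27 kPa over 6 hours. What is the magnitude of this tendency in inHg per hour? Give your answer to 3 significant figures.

0.27 kPa / 6 h × 0.2953 inHg/kPa = 0.0133 inHg/h.

0.0133 inHg per hour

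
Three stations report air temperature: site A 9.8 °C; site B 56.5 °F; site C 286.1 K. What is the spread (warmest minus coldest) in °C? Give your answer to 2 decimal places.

3.81 °C

site B: 56.5 °F = 13.611 °C.
site C: 286.1 K = 12.950 °C.
Spread: 13.611 − 9.800 = 3.811 °C.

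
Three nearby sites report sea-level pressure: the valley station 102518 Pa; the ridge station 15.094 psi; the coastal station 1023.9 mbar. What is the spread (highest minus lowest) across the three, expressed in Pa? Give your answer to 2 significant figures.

1700 Pa

the ridge station: 15.094 psi = 104069.47 Pa.
the coastal station: 1023.9 mb = 102390.00 Pa.
Spread: 104069.47 − 102390.00 = 1700 Pa.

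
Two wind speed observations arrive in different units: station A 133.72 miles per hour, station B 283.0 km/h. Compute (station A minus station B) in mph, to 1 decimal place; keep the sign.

-42.1 mph

station B: 283.0 km/h = 175.848 mph.
Difference: 133.720 − 175.848 = -42.1 mph.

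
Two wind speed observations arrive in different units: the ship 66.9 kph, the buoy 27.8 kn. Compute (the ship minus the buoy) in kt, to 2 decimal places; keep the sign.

8.32 kt

the ship: 66.9 km/h = 36.1231 kt.
Difference: 36.1231 − 27.8000 = 8.32 kt.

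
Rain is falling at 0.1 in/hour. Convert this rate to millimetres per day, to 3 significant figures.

61.0 mm/day

0.1 in/hour × 25.4 mm/in × 24 hour/day = 61.0 mm/day.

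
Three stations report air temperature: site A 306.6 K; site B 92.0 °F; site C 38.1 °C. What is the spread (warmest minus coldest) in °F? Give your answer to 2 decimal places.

8.58 °F

site A: 306.6 K = 33.450 °C.
site B: 92.0 °F = 33.333 °C.
Spread: 38.100 − 33.333 = 4.767 °C = 8.58 °F.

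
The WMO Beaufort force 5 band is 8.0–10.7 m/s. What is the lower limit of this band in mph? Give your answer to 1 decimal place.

8.0–10.7 m/s × 2.237 = 17.9–23.9 mph.

17.9 mph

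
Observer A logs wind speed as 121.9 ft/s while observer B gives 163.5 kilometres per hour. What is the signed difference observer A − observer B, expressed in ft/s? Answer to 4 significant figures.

-27.10 ft/s

observer B: 163.5 km/h = 149.0048 ft/s.
Difference: 121.9000 − 149.0048 = -27.10 ft/s.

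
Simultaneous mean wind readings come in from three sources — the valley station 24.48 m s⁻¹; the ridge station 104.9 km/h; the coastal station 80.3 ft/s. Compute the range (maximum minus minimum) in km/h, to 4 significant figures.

16.79 km/h

the valley station: 24.48 m/s = 88.1280 km/h.
the coastal station: 80.3 ft/s = 88.1116 km/h.
Spread: 104.9000 − 88.1116 = 16.79 km/h.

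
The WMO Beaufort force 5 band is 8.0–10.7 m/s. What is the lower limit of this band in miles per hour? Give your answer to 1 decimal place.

8.0–10.7 m/s × 2.237 = 17.9–23.9 mph.

17.9 mph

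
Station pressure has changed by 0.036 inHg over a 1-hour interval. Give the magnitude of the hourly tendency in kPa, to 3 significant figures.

0.122 kPa per hour

0.036 inHg / 1 h × 3.38639 kPa/inHg = 0.122 kPa/h.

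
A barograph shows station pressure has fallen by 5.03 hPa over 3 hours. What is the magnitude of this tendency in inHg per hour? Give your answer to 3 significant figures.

0.0495 inHg per hour

5.03 hPa / 3 h × 0.02953 inHg/hPa = 0.0495 inHg/h.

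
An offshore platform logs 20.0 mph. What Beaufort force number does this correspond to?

20.0 mph = 8.9 m/s, which is Beaufort 5 (fresh breeze, 8.0–10.7 m/s).

Beaufort force 5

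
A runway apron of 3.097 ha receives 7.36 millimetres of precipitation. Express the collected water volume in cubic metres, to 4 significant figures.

227.9 cubic metres

Area: 3.097 ha = 30970 m².
1 mm over 1 m² is 1 L, so volume = 7.36 × 30970 = 227939.2 L = 227.9 m³.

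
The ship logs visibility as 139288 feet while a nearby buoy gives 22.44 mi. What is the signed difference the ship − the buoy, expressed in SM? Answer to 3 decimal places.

the ship: 139288 ft = 26.38030 SM.
Difference: 26.38030 − 22.44000 = 3.940 SM.

3.940 SM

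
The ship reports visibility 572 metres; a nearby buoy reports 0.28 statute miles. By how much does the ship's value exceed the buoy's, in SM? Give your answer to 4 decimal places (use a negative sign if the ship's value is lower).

0.0754 SM

the ship: 572 m = 0.355424 SM.
Difference: 0.355424 − 0.280000 = 0.0754 SM.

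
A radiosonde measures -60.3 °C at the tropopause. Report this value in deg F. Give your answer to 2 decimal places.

-76.54 °F

°F = °C × 9/5 + 32 = -60.3 × 1.8 + 32 = -76.54 °F.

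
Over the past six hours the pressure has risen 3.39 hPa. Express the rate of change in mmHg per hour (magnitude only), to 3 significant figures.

3.39 hPa / 6 h × 0.750062 mmHg/hPa = 0.424 mmHg/h.

0.424 mmHg per hour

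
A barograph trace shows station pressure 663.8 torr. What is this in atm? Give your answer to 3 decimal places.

0.873 atm

1 mmHg = 0.00131579 atm, so 663.8 × 0.00131579 = 0.873 atm.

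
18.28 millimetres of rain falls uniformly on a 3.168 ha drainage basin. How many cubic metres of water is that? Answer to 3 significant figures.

579 cubic metres

Area: 3.168 ha = 31680 m².
1 mm over 1 m² is 1 L, so volume = 18.28 × 31680 = 579110.4 L = 579 m³.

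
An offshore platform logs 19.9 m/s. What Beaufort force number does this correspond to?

Beaufort force 8

19.9 m/s lies in the Beaufort 8 band (gale, 17.2–20.7 m/s).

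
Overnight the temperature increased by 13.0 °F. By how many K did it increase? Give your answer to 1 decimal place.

7.2 K

A change of 1 °C equals a change of 1.8 °F: ΔK = 13.0 × 0.5556 = 7.2 K.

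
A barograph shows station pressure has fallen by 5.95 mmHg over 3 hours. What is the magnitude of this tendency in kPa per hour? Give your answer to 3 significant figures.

0.264 kPa per hour

5.95 mmHg / 3 h × 0.133322 kPa/mmHg = 0.264 kPa/h.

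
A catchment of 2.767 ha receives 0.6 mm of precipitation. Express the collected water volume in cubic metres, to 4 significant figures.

16.60 cubic metres

Area: 2.767 ha = 27670 m².
1 mm over 1 m² is 1 L, so volume = 0.6 × 27670 = 16602 L = 16.60 m³.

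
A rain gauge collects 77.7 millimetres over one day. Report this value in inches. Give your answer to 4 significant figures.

3.059 in

1 mm = 0.0393701 in, so 77.7 × 0.0393701 = 3.059 in.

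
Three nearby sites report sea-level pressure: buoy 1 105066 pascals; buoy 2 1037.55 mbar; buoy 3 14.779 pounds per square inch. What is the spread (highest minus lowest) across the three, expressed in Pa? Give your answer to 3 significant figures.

buoy 2: 1037.55 mb = 103755.00 Pa.
buoy 3: 14.779 psi = 101897.62 Pa.
Spread: 105066.00 − 101897.62 = 3170 Pa.

3170 Pa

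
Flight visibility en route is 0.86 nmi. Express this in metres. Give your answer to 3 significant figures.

1 nmi = 1852 m, so 0.86 × 1852 = 1590 m.

1590 m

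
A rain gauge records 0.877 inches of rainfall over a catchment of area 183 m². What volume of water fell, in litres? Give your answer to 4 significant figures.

4076 litres

Depth: 0.877 in × 25.4 = 22.2758 mm.
1 mm over 1 m² is 1 L, so volume = 22.2758 × 183 = 4076.4714 L ≈ 4076 L.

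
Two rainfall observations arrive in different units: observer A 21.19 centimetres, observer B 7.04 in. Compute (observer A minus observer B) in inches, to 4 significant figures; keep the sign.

observer A: 21.19 cm = 8.34252 in.
Difference: 8.34252 − 7.04000 = 1.303 in.

1.303 in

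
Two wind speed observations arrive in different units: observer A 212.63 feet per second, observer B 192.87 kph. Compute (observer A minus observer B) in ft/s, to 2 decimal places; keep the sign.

36.86 ft/s

observer B: 192.87 km/h = 175.7710 ft/s.
Difference: 212.6300 − 175.7710 = 36.86 ft/s.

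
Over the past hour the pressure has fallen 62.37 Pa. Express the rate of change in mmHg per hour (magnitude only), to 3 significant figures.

62.37 Pa / 1 h × 0.00750062 mmHg/Pa = 0.468 mmHg/h.

0.468 mmHg per hour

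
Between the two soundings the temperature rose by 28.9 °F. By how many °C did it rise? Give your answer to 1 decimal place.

Converting a difference, only the 9/5 scale factor applies: Δ°C = 28.9 × 0.5556 = 16.1 °C.

16.1 °C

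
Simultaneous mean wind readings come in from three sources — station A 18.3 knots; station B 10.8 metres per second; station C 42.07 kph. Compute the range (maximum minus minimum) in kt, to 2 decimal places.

4.42 kt

station B: 10.8 m/s = 20.9935 kt.
station C: 42.07 km/h = 22.7160 kt.
Spread: 22.7160 − 18.3000 = 4.42 kt.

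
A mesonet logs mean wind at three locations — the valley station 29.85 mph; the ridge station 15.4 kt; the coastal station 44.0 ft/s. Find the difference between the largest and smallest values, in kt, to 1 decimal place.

the valley station: 29.85 mph = 25.939 kt.
the coastal station: 44.0 ft/s = 26.069 kt.
Spread: 26.069 − 15.400 = 10.7 kt.

10.7 kt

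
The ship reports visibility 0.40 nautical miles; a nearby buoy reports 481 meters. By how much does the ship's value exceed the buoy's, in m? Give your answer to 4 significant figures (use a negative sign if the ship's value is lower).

the ship: 0.40 nmi = 740.800 m.
Difference: 740.800 − 481.000 = 259.8 m.

259.8 m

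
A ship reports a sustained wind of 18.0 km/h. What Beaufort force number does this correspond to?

Beaufort force 3

18.0 km/h = 5.0 m/s, which is Beaufort 3 (gentle breeze, 3.4–5.4 m/s).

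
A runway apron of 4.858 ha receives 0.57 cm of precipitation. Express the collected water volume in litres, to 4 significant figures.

276900 litres

Depth: 0.57 cm × 10 = 5.7 mm.
Area: 4.858 ha = 48580 m².
1 mm over 1 m² is 1 L, so volume = 5.7 × 48580 = 276906 L ≈ 276900 L.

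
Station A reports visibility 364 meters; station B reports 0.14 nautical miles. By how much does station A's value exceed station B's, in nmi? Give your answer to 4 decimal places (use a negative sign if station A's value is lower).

0.0565 nmi

station A: 364 m = 0.196544 nmi.
Difference: 0.196544 − 0.140000 = 0.0565 nmi.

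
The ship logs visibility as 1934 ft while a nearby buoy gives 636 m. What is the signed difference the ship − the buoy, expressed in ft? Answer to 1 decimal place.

-152.6 ft

the buoy: 636 m = 2086.614 ft.
Difference: 1934.000 − 2086.614 = -152.6 ft.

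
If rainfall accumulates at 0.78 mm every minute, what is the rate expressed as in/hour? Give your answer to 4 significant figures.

1.843 in/hour

0.78 mm/minute × 0.0393701 in/mm × 60 minute/hour = 1.843 in/hour.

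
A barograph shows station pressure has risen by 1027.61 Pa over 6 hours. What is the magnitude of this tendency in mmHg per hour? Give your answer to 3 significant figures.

1.28 mmHg per hour

1027.61 Pa / 6 h × 0.00750062 mmHg/Pa = 1.28 mmHg/h.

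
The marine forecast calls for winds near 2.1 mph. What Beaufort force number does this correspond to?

2.1 mph = 0.9 m/s, which is Beaufort 1 (light air, 0.3–1.5 m/s).

Beaufort force 1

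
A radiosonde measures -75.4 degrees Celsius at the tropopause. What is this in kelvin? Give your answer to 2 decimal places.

K = -75.4 + 273.15 = 197.75 K.

197.75 K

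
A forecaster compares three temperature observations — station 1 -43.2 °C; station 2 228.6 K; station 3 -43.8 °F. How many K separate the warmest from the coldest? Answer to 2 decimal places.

station 2: 228.6 K = -44.550 °C.
station 3: -43.8 °F = -42.111 °C.
Spread: (-42.111) − (-44.550) = 2.439 °C.

2.44 K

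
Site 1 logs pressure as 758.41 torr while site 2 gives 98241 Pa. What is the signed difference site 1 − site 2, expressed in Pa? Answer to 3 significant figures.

2870 Pa

site 1: 758.41 mmHg = 101113.03 Pa.
Difference: 101113.03 − 98241.00 = 2870 Pa.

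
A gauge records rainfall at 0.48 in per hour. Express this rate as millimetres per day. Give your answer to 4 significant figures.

292.6 mm/day

0.48 in/hour × 25.4 mm/in × 24 hour/day = 292.6 mm/day.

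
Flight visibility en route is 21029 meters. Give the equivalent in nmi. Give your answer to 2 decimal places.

11.35 nmi

1 m = 0.000539957 nmi, so 21029 × 0.000539957 = 11.35 nmi.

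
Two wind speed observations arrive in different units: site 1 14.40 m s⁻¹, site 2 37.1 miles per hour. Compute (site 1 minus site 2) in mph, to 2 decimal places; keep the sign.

-4.89 mph

site 1: 14.40 m/s = 32.2119 mph.
Difference: 32.2119 − 37.1000 = -4.89 mph.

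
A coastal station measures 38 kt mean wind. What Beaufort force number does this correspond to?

38 kt lies in the Beaufort 8 band (gale, 34–40 kt).

Beaufort force 8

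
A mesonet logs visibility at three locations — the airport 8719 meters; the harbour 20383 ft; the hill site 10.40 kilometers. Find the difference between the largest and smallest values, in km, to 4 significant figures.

4.187 km

the airport: 8719 m = 8.71900 km.
the harbour: 20383 ft = 6.21274 km.
Spread: 10.40000 − 6.21274 = 4.187 km.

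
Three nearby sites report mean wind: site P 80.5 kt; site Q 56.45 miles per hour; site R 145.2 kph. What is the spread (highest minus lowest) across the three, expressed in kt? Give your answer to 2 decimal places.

31.45 kt

site Q: 56.45 mph = 49.0537 kt.
site R: 145.2 km/h = 78.4017 kt.
Spread: 80.5000 − 49.0537 = 31.45 kt.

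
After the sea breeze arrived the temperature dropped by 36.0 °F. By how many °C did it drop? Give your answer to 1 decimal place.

For a temperature change the 32° offset cancels: Δ°C = 36.0 × 0.5556 = 20.0 °C.

20.0 °C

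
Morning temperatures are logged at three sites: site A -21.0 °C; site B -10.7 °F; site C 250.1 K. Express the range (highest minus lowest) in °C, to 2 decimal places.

2.72 °C

site B: -10.7 °F = -23.722 °C.
site C: 250.1 K = -23.050 °C.
Spread: (-21.000) − (-23.722) = 2.722 °C.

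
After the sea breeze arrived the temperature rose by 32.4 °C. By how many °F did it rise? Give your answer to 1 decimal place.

A change of 1 °C equals a change of 1.8 °F: Δ°F = 32.4 × 1.8 = 58.3 °F.

58.3 °F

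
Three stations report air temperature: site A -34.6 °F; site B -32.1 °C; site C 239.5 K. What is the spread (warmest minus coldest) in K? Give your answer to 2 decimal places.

site A: -34.6 °F = -37.000 °C.
site C: 239.5 K = -33.650 °C.
Spread: (-32.100) − (-37.000) = 4.900 °C.

4.90 K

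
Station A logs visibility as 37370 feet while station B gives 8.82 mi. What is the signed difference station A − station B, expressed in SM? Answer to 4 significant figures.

-1.742 SM

station A: 37370 ft = 7.07765 SM.
Difference: 7.07765 − 8.82000 = -1.742 SM.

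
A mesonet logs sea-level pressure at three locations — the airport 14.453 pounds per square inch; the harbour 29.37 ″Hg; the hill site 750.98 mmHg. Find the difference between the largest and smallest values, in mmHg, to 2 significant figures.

the airport: 14.453 psi = 747.436 mmHg.
the harbour: 29.37 inHg = 745.998 mmHg.
Spread: 750.980 − 745.998 = 5.0 mmHg.

5.0 mmHg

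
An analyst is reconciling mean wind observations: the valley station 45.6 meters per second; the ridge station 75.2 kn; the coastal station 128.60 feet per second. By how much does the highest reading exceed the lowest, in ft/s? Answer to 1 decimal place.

the valley station: 45.6 m/s = 149.606 ft/s.
the ridge station: 75.2 kt = 126.923 ft/s.
Spread: 149.606 − 126.923 = 22.7 ft/s.

22.7 ft/s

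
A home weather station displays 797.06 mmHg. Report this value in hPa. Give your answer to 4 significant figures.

1 mmHg = 1.33322 hPa, so 797.06 × 1.33322 = 1063 hPa.

1063 hPa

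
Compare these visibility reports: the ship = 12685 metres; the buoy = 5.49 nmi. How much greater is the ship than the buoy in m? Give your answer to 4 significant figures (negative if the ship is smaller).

the buoy: 5.49 nmi = 10167.48 m.
Difference: 12685.00 − 10167.48 = 2518 m.

2518 m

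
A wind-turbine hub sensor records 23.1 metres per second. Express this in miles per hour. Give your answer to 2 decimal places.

1 m/s = 2.23694 mph, so 23.1 × 2.23694 = 51.67 mph.

51.67 mph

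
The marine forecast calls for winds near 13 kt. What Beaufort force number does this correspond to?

13 kt lies in the Beaufort 4 band (moderate breeze, 11–16 kt).

Beaufort force 4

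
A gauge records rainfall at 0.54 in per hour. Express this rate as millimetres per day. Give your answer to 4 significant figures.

0.54 in/hour × 25.4 mm/in × 24 hour/day = 329.2 mm/day.

329.2 mm/day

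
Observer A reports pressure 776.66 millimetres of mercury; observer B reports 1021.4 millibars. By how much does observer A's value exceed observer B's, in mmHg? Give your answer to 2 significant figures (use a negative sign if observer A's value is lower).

11 mmHg

observer B: 1021.4 mb = 766.11 mmHg.
Difference: 776.66 − 766.11 = 11 mmHg.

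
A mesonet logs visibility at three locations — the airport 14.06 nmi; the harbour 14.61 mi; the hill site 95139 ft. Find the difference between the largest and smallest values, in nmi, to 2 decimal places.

2.96 nmi

the harbour: 14.61 SM = 12.6957 nmi.
the hill site: 95139 ft = 15.6579 nmi.
Spread: 15.6579 − 12.6957 = 2.96 nmi.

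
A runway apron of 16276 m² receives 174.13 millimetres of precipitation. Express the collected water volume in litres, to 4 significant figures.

2834000 litres

1 mm over 1 m² is 1 L, so volume = 174.13 × 16276 = 2834139.9 L ≈ 2834000 L.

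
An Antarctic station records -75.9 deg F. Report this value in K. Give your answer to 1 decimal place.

First to °C: -59.94 °C.
Then to K: 213.2 K.

213.2 K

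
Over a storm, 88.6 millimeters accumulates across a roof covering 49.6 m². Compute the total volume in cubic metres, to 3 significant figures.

1 mm over 1 m² is 1 L, so volume = 88.6 × 49.6 = 4394.56 L = 4.39 m³.

4.39 cubic metres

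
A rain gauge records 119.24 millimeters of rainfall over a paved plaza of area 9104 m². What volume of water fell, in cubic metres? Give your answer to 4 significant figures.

1086 cubic metres

1 mm over 1 m² is 1 L, so volume = 119.24 × 9104 = 1085561 L = 1086 m³.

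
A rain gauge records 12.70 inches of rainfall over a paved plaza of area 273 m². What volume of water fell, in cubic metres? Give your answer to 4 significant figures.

Depth: 12.70 in × 25.4 = 322.58 mm.
1 mm over 1 m² is 1 L, so volume = 322.58 × 273 = 88064.34 L = 88.06 m³.

88.06 cubic metres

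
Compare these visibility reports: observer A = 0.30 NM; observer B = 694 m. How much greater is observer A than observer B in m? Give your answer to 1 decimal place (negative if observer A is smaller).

observer A: 0.30 nmi = 555.600 m.
Difference: 555.600 − 694.000 = -138.4 m.

-138.4 m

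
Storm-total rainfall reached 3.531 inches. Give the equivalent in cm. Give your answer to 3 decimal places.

1 in = 2.54 cm, so 3.531 × 2.54 = 8.969 cm.

8.969 cm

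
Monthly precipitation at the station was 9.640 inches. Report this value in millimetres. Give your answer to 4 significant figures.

1 in = 25.4 mm, so 9.640 × 25.4 = 244.9 mm.

244.9 mm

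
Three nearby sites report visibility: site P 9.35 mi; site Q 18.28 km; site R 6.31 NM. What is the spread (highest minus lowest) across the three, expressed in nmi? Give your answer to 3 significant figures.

3.56 nmi

site P: 9.35 SM = 8.1249 nmi.
site Q: 18.28 km = 9.8704 nmi.
Spread: 9.8704 − 6.3100 = 3.56 nmi.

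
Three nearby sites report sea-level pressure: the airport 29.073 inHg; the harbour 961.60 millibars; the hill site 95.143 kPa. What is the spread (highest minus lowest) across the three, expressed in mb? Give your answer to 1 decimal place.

the airport: 29.073 inHg = 984.525 mb.
the hill site: 95.143 kPa = 951.430 mb.
Spread: 984.525 − 951.430 = 33.1 mb.

33.1 mb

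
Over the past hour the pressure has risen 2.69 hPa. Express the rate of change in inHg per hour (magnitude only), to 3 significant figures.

0.0794 inHg per hour

2.69 hPa / 1 h × 0.02953 inHg/hPa = 0.0794 inHg/h.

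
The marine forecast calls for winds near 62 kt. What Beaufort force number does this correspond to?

62 kt lies in the Beaufort 11 band (violent storm, 56–63 kt).

Beaufort force 11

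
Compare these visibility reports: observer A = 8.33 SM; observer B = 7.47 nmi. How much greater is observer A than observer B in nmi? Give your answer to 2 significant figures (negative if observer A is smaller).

observer A: 8.33 SM = 7.2386 nmi.
Difference: 7.2386 − 7.4700 = -0.23 nmi.

-0.23 nmi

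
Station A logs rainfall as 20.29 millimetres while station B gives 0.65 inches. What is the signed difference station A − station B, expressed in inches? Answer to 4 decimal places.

0.1488 in

station A: 20.29 mm = 0.798819 in.
Difference: 0.798819 − 0.650000 = 0.1488 in.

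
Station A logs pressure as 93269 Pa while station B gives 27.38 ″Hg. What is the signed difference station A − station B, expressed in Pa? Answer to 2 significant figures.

station B: 27.38 inHg = 92719.33 Pa.
Difference: 93269.00 − 92719.33 = 550 Pa.

550 Pa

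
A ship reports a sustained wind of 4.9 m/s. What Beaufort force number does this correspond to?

Beaufort force 3

4.9 m/s lies in the Beaufort 3 band (gentle breeze, 3.4–5.4 m/s).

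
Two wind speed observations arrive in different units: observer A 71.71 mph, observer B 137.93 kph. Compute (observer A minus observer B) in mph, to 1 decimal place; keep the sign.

observer B: 137.93 km/h = 85.706 mph.
Difference: 71.710 − 85.706 = -14.0 mph.

-14.0 mph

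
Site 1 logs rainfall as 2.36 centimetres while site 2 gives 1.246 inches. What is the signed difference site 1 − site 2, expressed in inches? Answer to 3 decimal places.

-0.317 in

site 1: 2.36 cm = 0.92913 in.
Difference: 0.92913 − 1.24600 = -0.317 in.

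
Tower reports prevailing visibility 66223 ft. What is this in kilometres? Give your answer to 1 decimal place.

20.2 km

1 ft = 0.0003048 km, so 66223 × 0.0003048 = 20.2 km.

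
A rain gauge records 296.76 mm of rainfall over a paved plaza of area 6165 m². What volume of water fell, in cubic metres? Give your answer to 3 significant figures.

1830 cubic metres

1 mm over 1 m² is 1 L, so volume = 296.76 × 6165 = 1829525.4 L = 1830 m³.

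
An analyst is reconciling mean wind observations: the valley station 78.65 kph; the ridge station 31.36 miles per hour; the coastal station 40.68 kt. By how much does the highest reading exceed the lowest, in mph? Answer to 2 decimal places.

17.51 mph

the valley station: 78.65 km/h = 48.8708 mph.
the coastal station: 40.68 kt = 46.8137 mph.
Spread: 48.8708 − 31.3600 = 17.51 mph.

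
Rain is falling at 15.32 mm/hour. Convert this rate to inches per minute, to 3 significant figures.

0.0101 in/minute

15.32 mm/hour × 0.0393701 in/mm × 0.0166667 hour/minute = 0.0101 in/minute.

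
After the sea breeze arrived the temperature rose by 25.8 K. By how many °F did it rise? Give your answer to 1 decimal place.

A change of 1 °C equals a change of 1.8 °F: Δ°F = 25.8 × 1.8 = 46.4 °F.

46.4 °F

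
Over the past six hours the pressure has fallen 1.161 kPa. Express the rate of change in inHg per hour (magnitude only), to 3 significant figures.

1.161 kPa / 6 h × 0.2953 inHg/kPa = 0.0571 inHg/h.

0.0571 inHg per hour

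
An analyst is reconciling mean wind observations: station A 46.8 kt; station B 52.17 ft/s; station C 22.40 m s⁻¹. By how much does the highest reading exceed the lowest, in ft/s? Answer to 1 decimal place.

station A: 46.8 kt = 78.990 ft/s.
station C: 22.40 m/s = 73.491 ft/s.
Spread: 78.990 − 52.170 = 26.8 ft/s.

26.8 ft/s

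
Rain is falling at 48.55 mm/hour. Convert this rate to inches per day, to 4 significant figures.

45.87 in/day

48.55 mm/hour × 0.0393701 in/mm × 24 hour/day = 45.87 in/day.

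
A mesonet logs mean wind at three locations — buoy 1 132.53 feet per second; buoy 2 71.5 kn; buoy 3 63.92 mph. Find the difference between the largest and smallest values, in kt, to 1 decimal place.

buoy 1: 132.53 ft/s = 78.522 kt.
buoy 3: 63.92 mph = 55.545 kt.
Spread: 78.522 − 55.545 = 23.0 kt.

23.0 kt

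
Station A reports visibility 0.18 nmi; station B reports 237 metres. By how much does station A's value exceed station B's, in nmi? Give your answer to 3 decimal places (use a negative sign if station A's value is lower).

0.052 nmi

station B: 237 m = 0.12797 nmi.
Difference: 0.18000 − 0.12797 = 0.052 nmi.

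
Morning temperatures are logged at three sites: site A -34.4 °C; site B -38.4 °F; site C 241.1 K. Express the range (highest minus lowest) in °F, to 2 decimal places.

12.71 °F

site B: -38.4 °F = -39.111 °C.
site C: 241.1 K = -32.050 °C.
Spread: (-32.050) − (-39.111) = 7.061 °C = 12.71 °F.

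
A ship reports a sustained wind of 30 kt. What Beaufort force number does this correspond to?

Beaufort force 7

30 kt lies in the Beaufort 7 band (near gale, 28–33 kt).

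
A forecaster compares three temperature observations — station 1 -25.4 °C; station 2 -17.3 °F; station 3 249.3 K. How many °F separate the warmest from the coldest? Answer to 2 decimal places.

6.37 °F

station 2: -17.3 °F = -27.389 °C.
station 3: 249.3 K = -23.850 °C.
Spread: (-23.850) − (-27.389) = 3.539 °C = 6.37 °F.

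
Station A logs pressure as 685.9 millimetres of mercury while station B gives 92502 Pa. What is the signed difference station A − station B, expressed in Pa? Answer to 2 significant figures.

-1100 Pa

station A: 685.9 mmHg = 91445.83 Pa.
Difference: 91445.83 − 92502.00 = -1100 Pa.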